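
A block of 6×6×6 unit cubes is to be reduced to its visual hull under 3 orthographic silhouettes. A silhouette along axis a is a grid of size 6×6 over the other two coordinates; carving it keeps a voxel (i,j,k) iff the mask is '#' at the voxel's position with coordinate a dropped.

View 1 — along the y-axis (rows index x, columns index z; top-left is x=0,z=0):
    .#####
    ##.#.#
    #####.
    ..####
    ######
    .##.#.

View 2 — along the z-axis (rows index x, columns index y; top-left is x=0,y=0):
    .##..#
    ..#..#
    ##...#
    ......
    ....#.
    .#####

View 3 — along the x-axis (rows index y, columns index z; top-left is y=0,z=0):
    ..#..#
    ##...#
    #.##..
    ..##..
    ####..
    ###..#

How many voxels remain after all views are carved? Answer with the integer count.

voxel count = 29

initial block: 6^3 = 216
  1. axis=1 (XZ plane), |mask|=27  ⇒  voxels=162
  2. axis=2 (XY plane), |mask|=14  ⇒  voxels=59
  3. axis=0 (YZ plane), |mask|=18  ⇒  voxels=29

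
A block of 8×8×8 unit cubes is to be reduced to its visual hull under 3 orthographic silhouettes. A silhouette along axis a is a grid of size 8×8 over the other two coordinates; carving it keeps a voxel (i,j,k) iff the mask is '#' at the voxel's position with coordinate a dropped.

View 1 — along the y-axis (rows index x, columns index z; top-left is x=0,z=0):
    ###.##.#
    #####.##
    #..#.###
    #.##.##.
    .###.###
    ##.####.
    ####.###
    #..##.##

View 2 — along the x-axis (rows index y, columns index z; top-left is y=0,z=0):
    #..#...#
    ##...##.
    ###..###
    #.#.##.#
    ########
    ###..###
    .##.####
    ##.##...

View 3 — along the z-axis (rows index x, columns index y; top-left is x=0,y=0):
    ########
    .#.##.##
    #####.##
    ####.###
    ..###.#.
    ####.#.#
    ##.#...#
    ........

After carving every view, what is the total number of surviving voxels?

start: 8×8×8 = 512 voxels
step 1: project along y, AND mask (47/64) → |grid| = 376
step 2: project along x, AND mask (42/64) → |grid| = 248
step 3: project along z, AND mask (41/64) → |grid| = 155

|visual hull| = 155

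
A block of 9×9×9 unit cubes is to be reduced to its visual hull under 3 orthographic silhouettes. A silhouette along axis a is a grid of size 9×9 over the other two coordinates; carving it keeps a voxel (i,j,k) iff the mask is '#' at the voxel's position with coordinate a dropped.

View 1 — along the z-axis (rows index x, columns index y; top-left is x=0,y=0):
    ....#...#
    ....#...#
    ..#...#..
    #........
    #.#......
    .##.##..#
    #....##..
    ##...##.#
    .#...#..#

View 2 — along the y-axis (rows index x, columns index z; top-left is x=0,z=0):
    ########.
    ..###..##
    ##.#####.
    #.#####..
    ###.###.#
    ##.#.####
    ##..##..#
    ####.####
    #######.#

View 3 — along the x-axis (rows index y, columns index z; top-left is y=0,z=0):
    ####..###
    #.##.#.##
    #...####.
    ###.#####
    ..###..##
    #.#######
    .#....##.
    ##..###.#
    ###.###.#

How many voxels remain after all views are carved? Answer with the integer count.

remaining voxels: 118

full grid |V| = 729
step 1: project along z, AND mask (25/81) → |grid| = 225
step 2: project along y, AND mask (61/81) → |grid| = 174
step 3: project along x, AND mask (55/81) → |grid| = 118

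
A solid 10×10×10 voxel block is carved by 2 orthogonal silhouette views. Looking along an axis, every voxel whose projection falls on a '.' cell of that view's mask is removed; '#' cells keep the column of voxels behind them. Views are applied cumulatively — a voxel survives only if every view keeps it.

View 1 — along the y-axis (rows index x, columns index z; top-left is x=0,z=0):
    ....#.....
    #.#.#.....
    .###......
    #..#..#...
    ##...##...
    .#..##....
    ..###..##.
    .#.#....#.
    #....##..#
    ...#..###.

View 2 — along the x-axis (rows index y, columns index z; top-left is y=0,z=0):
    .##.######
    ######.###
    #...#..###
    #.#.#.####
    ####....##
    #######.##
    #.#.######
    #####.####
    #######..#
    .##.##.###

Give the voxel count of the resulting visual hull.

before carving: 1000 voxels (10×10×10)
  1. axis=1 (XZ plane), |mask|=33  ⇒  voxels=330
  2. axis=0 (YZ plane), |mask|=76  ⇒  voxels=241

remaining voxels: 241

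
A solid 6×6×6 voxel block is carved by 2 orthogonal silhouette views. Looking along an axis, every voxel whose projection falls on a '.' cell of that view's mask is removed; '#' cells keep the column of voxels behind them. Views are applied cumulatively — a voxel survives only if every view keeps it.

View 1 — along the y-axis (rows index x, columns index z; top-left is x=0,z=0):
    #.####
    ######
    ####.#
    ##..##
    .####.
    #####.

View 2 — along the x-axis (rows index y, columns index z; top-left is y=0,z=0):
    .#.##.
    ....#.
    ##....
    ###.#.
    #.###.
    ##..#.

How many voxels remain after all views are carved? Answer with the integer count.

voxel count = 85

initial block: 6^3 = 216
carve view 1 (along y, XZ-mask fill 29/36): 174 voxels remain
carve view 2 (along x, YZ-mask fill 17/36): 85 voxels remain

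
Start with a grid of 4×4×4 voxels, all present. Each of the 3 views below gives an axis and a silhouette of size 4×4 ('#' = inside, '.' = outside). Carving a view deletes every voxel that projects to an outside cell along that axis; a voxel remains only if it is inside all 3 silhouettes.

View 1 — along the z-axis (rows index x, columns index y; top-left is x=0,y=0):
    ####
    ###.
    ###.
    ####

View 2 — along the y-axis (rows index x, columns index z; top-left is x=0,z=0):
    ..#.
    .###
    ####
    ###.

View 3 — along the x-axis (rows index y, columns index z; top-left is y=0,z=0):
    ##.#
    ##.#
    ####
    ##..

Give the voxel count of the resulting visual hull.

remaining voxels: 27

initial block: 4^3 = 64
step 1: project along z, AND mask (14/16) → |grid| = 56
step 2: project along y, AND mask (11/16) → |grid| = 37
step 3: project along x, AND mask (12/16) → |grid| = 27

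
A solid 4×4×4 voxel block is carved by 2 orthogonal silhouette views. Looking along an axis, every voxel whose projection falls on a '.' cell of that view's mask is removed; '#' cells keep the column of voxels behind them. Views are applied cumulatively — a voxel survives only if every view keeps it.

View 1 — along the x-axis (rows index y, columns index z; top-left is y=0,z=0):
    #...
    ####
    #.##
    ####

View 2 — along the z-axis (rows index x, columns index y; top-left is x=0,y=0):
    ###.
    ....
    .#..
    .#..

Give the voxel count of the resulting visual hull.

start: 4×4×4 = 64 voxels
  1. axis=0 (YZ plane), |mask|=12  ⇒  voxels=48
  2. axis=2 (XY plane), |mask|=5  ⇒  voxels=16

remaining voxels: 16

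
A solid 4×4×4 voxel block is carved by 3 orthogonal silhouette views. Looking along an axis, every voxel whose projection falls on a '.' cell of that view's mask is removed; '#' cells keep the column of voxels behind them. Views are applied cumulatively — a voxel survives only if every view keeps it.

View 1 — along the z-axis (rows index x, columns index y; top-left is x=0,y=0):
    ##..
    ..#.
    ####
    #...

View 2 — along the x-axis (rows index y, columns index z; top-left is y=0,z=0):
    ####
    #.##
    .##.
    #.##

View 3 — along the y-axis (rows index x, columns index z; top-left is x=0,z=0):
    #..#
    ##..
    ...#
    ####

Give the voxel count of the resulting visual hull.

12 voxels

start: 4×4×4 = 64 voxels
V1 z: intersect with XY mask (8 set) -- 32 left
V2 x: intersect with YZ mask (12 set) -- 25 left
V3 y: intersect with XZ mask (9 set) -- 12 left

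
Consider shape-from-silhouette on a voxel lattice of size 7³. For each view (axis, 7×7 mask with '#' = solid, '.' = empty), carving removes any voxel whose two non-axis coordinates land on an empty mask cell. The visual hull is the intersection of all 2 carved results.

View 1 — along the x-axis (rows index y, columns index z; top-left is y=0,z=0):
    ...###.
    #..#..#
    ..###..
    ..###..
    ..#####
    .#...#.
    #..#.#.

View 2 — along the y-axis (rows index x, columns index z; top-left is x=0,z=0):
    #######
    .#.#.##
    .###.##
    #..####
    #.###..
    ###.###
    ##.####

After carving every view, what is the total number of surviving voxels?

119 voxels

before carving: 343 voxels (7×7×7)
[1] x-view keeps 22 columns → grid now 154
[2] y-view keeps 37 columns → grid now 119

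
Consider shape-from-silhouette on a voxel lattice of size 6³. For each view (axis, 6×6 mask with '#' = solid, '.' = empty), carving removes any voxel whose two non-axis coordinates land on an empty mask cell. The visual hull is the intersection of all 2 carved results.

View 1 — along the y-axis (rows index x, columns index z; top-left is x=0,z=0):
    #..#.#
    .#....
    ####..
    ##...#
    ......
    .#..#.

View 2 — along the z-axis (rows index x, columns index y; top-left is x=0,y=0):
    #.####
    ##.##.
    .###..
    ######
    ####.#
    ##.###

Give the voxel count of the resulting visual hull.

start: 6×6×6 = 216 voxels
V1 y: intersect with XZ mask (13 set) -- 78 left
V2 z: intersect with XY mask (28 set) -- 59 left

voxel count = 59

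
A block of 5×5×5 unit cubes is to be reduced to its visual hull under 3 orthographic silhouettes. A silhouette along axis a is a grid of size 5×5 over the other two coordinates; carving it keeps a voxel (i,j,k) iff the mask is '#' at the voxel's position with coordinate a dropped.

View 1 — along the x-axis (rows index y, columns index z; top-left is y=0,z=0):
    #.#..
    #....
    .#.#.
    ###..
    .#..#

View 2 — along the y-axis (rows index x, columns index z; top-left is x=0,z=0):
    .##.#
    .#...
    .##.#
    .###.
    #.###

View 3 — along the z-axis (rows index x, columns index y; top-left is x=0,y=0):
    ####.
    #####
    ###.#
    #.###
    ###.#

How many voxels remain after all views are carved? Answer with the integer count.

initial block: 5^3 = 125
carve view 1 (along x, YZ-mask fill 10/25): 50 voxels remain
carve view 2 (along y, XZ-mask fill 14/25): 28 voxels remain
carve view 3 (along z, XY-mask fill 21/25): 22 voxels remain

voxel count = 22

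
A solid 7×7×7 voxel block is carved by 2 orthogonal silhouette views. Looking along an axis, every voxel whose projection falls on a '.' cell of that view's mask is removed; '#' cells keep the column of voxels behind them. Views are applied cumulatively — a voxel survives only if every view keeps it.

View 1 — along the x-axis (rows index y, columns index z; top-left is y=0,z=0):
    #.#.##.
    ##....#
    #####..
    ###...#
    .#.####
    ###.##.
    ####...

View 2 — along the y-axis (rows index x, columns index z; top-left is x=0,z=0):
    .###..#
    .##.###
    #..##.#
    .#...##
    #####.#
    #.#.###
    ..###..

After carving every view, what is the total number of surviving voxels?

126 voxels

before carving: 343 voxels (7×7×7)
[1] x-view keeps 30 columns → grid now 210
[2] y-view keeps 30 columns → grid now 126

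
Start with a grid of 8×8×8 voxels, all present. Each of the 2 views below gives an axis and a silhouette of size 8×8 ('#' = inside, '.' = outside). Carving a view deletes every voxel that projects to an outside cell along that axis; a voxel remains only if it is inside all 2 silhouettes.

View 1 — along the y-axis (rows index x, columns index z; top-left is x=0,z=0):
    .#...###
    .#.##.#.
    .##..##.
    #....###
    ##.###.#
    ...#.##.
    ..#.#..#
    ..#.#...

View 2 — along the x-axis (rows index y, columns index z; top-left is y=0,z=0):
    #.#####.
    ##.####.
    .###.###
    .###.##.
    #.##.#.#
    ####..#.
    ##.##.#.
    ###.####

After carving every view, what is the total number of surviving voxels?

initial block: 8^3 = 512
step 1: project along y, AND mask (30/64) → |grid| = 240
step 2: project along x, AND mask (45/64) → |grid| = 168

168 voxels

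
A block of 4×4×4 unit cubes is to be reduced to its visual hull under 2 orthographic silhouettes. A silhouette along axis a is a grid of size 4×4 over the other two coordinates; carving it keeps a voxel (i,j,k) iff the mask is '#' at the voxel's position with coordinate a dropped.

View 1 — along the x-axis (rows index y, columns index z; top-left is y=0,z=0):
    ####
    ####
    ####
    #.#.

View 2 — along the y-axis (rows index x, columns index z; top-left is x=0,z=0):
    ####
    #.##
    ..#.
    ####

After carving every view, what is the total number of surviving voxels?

remaining voxels: 43

start: 4×4×4 = 64 voxels
carve view 1 (along x, YZ-mask fill 14/16): 56 voxels remain
carve view 2 (along y, XZ-mask fill 12/16): 43 voxels remain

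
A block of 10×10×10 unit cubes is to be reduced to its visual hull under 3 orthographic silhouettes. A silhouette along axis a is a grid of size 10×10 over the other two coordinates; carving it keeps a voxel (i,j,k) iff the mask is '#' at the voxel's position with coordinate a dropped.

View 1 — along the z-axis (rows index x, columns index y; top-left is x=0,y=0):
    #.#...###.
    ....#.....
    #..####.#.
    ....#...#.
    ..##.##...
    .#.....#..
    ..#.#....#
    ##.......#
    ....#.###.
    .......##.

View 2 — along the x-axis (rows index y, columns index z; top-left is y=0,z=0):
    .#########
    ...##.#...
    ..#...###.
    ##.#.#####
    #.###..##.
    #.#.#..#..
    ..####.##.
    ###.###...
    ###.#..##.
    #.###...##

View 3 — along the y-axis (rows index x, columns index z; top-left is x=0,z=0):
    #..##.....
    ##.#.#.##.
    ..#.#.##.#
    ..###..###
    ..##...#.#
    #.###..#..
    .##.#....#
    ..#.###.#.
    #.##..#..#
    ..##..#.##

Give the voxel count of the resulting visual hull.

86 voxels

before carving: 1000 voxels (10×10×10)
after view 1 [z-axis, 32 of 100 cells solid] → remaining = 320
after view 2 [x-axis, 58 of 100 cells solid] → remaining = 189
after view 3 [y-axis, 48 of 100 cells solid] → remaining = 86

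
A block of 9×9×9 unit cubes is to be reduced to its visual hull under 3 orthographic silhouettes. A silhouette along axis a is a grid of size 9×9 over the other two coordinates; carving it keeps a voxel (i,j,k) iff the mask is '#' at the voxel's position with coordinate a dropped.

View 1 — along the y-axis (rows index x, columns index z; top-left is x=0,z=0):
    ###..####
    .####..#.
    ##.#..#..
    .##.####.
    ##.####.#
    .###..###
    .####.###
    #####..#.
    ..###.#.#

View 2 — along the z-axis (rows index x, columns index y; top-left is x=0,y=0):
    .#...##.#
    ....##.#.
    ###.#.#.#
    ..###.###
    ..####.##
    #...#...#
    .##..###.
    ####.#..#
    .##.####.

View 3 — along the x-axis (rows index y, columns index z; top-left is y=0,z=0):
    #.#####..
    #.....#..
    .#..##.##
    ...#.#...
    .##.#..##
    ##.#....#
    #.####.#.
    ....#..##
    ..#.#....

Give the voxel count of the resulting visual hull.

remaining voxels: 110

initial block: 9^3 = 729
carve view 1 (along y, XZ-mask fill 53/81): 477 voxels remain
carve view 2 (along z, XY-mask fill 45/81): 264 voxels remain
carve view 3 (along x, YZ-mask fill 35/81): 110 voxels remain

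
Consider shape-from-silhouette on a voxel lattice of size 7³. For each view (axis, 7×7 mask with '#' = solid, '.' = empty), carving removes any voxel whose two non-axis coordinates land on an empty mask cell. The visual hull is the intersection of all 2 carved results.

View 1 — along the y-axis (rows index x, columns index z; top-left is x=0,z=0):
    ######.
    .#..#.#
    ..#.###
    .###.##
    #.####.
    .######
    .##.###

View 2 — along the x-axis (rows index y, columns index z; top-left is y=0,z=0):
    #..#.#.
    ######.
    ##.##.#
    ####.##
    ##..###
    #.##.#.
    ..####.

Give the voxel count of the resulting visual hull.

full grid |V| = 343
  1. axis=1 (XZ plane), |mask|=34  ⇒  voxels=238
  2. axis=0 (YZ plane), |mask|=33  ⇒  voxels=155

voxel count = 155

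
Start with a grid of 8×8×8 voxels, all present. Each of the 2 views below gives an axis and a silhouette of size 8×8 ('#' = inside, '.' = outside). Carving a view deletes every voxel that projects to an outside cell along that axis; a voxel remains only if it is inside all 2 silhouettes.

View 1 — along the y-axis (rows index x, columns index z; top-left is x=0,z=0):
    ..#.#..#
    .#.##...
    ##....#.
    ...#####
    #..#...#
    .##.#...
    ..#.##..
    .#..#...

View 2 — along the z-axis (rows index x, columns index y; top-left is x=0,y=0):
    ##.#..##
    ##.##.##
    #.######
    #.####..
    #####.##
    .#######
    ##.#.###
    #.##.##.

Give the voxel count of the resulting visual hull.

initial block: 8^3 = 512
[1] y-view keeps 25 columns → grid now 200
[2] z-view keeps 48 columns → grid now 149

149 voxels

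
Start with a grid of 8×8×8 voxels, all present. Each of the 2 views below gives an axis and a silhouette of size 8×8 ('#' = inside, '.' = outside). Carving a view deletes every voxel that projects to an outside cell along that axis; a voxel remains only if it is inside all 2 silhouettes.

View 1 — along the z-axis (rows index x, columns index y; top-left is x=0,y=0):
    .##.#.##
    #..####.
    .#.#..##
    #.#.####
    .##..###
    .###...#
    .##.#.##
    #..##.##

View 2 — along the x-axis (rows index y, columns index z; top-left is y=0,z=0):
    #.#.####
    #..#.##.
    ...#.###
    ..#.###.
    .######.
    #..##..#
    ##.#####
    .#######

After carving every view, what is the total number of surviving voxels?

full grid |V| = 512
carve view 1 (along z, XY-mask fill 39/64): 312 voxels remain
carve view 2 (along x, YZ-mask fill 42/64): 214 voxels remain

214 voxels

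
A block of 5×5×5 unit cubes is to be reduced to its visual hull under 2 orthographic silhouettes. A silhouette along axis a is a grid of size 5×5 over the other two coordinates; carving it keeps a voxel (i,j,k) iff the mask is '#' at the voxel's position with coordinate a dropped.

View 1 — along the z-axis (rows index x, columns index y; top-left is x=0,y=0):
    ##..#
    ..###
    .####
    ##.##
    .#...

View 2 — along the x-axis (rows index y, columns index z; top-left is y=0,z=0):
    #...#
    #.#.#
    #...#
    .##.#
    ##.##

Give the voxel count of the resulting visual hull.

before carving: 125 voxels (5×5×5)
carve view 1 (along z, XY-mask fill 15/25): 75 voxels remain
carve view 2 (along x, YZ-mask fill 14/25): 45 voxels remain

45 voxels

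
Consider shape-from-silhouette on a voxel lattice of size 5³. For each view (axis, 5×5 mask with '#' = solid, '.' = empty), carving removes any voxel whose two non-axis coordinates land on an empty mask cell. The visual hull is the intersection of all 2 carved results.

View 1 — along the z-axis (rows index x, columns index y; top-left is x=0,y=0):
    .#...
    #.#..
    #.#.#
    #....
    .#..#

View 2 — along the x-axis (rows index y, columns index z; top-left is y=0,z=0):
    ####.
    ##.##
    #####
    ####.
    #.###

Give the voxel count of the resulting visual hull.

|visual hull| = 38

before carving: 125 voxels (5×5×5)
carve view 1 (along z, XY-mask fill 9/25): 45 voxels remain
carve view 2 (along x, YZ-mask fill 21/25): 38 voxels remain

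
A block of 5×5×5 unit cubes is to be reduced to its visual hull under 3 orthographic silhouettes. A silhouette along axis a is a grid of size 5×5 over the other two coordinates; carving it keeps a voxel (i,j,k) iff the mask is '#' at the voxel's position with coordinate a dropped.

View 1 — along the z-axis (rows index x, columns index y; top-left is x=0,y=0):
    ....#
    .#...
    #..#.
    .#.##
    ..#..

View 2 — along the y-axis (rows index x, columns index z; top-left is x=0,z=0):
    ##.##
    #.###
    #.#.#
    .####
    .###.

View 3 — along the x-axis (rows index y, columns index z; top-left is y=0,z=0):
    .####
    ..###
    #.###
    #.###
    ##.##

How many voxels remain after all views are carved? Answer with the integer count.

start: 5×5×5 = 125 voxels
carve view 1 (along z, XY-mask fill 8/25): 40 voxels remain
carve view 2 (along y, XZ-mask fill 18/25): 29 voxels remain
carve view 3 (along x, YZ-mask fill 19/25): 23 voxels remain

remaining voxels: 23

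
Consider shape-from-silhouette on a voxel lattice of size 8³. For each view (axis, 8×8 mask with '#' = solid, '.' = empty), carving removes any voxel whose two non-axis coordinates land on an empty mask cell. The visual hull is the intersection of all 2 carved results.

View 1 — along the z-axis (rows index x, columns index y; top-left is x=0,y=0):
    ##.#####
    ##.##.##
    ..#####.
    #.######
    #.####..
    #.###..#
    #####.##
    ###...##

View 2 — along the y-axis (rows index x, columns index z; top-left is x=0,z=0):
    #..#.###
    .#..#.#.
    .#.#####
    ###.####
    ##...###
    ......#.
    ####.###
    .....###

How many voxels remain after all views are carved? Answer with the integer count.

start: 8×8×8 = 512 voxels
  1. axis=2 (XY plane), |mask|=47  ⇒  voxels=376
  2. axis=1 (XZ plane), |mask|=37  ⇒  voxels=226

|visual hull| = 226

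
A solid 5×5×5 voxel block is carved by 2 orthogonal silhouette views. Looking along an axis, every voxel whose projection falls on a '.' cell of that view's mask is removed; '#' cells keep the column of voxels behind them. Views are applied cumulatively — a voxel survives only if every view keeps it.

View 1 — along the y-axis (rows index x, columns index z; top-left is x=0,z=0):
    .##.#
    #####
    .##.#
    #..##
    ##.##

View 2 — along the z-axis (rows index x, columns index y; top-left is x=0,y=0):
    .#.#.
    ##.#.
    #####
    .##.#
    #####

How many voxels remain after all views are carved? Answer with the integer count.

65 voxels

initial block: 5^3 = 125
V1 y: intersect with XZ mask (18 set) -- 90 left
V2 z: intersect with XY mask (18 set) -- 65 left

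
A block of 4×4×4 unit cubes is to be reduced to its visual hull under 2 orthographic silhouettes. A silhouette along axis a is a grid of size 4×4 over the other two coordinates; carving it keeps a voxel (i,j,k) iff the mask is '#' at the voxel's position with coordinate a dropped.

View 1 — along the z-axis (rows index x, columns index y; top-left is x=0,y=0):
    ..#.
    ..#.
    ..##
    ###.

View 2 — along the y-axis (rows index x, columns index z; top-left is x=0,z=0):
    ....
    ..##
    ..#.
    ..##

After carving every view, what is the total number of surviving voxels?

full grid |V| = 64
step 1: project along z, AND mask (7/16) → |grid| = 28
step 2: project along y, AND mask (5/16) → |grid| = 10

voxel count = 10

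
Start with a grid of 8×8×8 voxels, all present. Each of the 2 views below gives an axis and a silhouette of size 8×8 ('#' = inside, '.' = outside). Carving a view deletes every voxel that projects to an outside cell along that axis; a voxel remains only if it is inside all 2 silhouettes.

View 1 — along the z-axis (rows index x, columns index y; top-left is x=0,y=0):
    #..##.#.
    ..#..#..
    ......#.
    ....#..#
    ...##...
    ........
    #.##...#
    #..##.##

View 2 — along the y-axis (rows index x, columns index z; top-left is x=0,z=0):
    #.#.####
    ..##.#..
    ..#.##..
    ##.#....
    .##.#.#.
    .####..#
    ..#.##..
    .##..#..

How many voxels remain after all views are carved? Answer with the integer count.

full grid |V| = 512
after view 1 [z-axis, 20 of 64 cells solid] → remaining = 160
after view 2 [y-axis, 30 of 64 cells solid] → remaining = 74

voxel count = 74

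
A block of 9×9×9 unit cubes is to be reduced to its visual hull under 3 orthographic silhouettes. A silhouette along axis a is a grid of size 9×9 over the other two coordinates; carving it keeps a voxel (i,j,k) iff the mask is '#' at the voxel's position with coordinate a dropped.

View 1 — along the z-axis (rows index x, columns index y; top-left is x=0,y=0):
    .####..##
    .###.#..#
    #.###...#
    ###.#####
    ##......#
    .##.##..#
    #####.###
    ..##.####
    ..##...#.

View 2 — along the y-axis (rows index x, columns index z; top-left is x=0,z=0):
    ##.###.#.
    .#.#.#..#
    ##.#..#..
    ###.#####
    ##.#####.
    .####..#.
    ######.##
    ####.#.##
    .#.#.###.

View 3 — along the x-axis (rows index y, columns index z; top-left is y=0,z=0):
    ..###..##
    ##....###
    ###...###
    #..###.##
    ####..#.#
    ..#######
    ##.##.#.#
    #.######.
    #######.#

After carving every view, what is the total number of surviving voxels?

voxel count = 208

initial block: 9^3 = 729
step 1: project along z, AND mask (49/81) → |grid| = 441
step 2: project along y, AND mask (54/81) → |grid| = 307
step 3: project along x, AND mask (56/81) → |grid| = 208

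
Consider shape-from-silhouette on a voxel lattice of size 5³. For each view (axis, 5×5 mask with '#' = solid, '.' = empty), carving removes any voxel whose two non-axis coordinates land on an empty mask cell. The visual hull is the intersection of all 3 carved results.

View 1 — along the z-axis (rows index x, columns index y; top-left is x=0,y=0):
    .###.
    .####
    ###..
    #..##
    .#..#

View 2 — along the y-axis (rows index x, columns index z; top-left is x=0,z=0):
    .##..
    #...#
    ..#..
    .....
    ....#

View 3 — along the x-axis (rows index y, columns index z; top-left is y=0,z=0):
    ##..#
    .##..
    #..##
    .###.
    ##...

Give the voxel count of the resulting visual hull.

|visual hull| = 8

start: 5×5×5 = 125 voxels
[1] z-view keeps 15 columns → grid now 75
[2] y-view keeps 6 columns → grid now 19
[3] x-view keeps 13 columns → grid now 8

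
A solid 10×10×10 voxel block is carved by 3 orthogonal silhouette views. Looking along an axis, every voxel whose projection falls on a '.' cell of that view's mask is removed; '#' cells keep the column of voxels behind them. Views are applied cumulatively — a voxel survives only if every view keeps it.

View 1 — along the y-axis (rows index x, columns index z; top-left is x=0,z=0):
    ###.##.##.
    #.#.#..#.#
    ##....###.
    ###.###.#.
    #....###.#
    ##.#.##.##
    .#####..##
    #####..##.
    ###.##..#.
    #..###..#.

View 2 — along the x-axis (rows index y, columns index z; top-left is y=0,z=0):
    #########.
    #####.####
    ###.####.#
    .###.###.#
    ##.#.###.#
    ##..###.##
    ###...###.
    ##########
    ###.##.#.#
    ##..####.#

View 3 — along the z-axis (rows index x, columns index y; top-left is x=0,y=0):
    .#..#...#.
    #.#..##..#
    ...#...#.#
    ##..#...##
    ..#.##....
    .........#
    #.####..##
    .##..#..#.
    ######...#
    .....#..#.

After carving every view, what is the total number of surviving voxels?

initial block: 10^3 = 1000
[1] y-view keeps 61 columns → grid now 610
[2] x-view keeps 77 columns → grid now 471
[3] z-view keeps 40 columns → grid now 186

voxel count = 186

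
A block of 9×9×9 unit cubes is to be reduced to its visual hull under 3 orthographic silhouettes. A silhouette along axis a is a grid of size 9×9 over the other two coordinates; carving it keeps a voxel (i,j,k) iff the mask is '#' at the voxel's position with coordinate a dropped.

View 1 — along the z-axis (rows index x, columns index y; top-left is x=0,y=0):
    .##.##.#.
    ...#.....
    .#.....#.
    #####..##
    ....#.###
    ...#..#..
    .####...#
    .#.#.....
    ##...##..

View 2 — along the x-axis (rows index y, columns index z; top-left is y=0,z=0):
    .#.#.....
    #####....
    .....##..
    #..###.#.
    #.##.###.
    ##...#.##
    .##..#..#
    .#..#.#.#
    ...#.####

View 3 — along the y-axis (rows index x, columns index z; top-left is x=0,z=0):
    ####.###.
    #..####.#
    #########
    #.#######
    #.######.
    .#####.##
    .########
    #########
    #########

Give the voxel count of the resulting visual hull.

full grid |V| = 729
step 1: project along z, AND mask (32/81) → |grid| = 288
step 2: project along x, AND mask (38/81) → |grid| = 142
step 3: project along y, AND mask (70/81) → |grid| = 125

|visual hull| = 125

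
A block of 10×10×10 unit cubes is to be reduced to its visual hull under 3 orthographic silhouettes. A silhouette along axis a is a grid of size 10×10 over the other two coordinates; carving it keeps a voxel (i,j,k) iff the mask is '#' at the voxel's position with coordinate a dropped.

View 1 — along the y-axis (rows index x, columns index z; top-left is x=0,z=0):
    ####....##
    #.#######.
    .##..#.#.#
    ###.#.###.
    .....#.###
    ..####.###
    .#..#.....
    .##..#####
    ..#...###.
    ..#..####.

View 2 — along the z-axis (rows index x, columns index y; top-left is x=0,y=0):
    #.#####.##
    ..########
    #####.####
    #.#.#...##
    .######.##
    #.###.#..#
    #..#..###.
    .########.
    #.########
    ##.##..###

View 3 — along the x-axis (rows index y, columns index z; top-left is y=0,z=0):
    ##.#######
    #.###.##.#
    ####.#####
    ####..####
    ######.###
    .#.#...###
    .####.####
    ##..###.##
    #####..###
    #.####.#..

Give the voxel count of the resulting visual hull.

before carving: 1000 voxels (10×10×10)
step 1: project along y, AND mask (55/100) → |grid| = 550
step 2: project along z, AND mask (73/100) → |grid| = 403
step 3: project along x, AND mask (76/100) → |grid| = 312

312 voxels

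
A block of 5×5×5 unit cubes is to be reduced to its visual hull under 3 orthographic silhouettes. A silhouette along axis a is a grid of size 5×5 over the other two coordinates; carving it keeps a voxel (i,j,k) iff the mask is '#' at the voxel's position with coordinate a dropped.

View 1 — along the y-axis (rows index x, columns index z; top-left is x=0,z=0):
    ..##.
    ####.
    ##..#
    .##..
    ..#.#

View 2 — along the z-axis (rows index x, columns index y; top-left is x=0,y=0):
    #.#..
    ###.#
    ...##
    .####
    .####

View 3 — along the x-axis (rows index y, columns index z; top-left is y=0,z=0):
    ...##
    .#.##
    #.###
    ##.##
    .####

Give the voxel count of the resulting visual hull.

start: 5×5×5 = 125 voxels
after view 1 [y-axis, 13 of 25 cells solid] → remaining = 65
after view 2 [z-axis, 16 of 25 cells solid] → remaining = 42
after view 3 [x-axis, 17 of 25 cells solid] → remaining = 28

voxel count = 28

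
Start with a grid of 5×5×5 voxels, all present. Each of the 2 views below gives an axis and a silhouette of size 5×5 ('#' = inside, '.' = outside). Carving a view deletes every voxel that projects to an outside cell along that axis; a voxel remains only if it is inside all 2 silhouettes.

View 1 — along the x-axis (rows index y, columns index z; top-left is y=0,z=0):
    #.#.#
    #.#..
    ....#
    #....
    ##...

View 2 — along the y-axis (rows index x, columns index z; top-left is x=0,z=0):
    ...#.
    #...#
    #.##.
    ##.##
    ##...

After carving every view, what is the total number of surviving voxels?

|visual hull| = 24

start: 5×5×5 = 125 voxels
step 1: project along x, AND mask (9/25) → |grid| = 45
step 2: project along y, AND mask (12/25) → |grid| = 24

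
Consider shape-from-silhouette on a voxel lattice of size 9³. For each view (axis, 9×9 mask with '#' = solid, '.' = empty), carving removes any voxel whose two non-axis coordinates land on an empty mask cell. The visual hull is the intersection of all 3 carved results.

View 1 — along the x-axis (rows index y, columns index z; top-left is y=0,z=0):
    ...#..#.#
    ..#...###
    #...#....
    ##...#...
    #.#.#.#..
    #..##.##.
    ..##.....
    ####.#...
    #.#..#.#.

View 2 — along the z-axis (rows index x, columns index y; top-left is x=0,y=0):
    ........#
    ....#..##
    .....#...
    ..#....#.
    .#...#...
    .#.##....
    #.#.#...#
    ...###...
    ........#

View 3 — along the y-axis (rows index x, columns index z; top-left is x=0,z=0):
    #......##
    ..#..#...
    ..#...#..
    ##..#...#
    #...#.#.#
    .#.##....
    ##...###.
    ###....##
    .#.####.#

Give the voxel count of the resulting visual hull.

remaining voxels: 33

before carving: 729 voxels (9×9×9)
after view 1 [x-axis, 32 of 81 cells solid] → remaining = 288
after view 2 [z-axis, 20 of 81 cells solid] → remaining = 78
after view 3 [y-axis, 34 of 81 cells solid] → remaining = 33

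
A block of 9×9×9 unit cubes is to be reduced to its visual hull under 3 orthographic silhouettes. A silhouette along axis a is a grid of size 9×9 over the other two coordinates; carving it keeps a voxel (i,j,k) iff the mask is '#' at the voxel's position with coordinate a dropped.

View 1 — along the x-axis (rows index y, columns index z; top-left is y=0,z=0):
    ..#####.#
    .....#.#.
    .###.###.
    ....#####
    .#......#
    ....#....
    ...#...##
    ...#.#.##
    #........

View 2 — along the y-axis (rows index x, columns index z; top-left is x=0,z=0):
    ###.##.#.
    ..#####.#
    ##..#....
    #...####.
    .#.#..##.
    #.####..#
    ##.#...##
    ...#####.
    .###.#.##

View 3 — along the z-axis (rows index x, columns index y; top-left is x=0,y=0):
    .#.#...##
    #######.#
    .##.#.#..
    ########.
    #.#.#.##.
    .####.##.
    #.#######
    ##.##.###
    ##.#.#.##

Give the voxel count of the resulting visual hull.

initial block: 9^3 = 729
carve view 1 (along x, YZ-mask fill 30/81): 270 voxels remain
carve view 2 (along y, XZ-mask fill 46/81): 157 voxels remain
carve view 3 (along z, XY-mask fill 56/81): 113 voxels remain

remaining voxels: 113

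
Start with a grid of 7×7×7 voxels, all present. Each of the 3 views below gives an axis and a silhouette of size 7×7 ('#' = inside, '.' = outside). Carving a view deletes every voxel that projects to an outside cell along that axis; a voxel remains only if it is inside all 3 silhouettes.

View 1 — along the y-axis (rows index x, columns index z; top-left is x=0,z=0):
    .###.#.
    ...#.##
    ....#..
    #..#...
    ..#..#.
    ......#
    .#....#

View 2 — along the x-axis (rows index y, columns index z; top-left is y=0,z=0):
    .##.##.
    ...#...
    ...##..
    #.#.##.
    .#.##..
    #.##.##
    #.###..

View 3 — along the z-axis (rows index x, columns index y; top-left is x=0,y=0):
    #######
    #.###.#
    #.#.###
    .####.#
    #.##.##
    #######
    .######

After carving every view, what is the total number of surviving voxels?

full grid |V| = 343
[1] y-view keeps 15 columns → grid now 105
[2] x-view keeps 23 columns → grid now 47
[3] z-view keeps 40 columns → grid now 39

|visual hull| = 39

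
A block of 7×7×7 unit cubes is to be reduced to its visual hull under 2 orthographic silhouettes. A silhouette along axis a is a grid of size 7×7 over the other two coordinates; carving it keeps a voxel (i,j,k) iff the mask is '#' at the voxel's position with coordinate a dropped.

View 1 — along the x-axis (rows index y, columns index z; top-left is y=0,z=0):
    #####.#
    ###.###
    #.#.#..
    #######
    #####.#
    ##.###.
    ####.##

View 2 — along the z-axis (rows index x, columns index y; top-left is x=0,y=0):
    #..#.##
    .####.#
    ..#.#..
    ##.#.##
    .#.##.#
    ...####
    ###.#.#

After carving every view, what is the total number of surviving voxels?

before carving: 343 voxels (7×7×7)
[1] x-view keeps 39 columns → grid now 273
[2] z-view keeps 29 columns → grid now 167

|visual hull| = 167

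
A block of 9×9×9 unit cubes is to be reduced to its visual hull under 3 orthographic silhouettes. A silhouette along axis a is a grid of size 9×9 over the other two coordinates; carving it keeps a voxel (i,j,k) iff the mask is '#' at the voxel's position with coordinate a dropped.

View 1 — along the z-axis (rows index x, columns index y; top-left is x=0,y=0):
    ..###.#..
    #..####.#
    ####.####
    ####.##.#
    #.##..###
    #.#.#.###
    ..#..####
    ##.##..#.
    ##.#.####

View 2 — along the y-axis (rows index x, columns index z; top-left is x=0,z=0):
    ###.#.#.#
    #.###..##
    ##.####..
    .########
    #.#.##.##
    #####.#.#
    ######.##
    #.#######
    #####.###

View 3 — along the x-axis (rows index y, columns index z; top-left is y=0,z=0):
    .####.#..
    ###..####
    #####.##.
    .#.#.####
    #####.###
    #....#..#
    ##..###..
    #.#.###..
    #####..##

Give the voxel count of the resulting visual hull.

before carving: 729 voxels (9×9×9)
after view 1 [z-axis, 54 of 81 cells solid] → remaining = 486
after view 2 [y-axis, 63 of 81 cells solid] → remaining = 378
after view 3 [x-axis, 53 of 81 cells solid] → remaining = 244

voxel count = 244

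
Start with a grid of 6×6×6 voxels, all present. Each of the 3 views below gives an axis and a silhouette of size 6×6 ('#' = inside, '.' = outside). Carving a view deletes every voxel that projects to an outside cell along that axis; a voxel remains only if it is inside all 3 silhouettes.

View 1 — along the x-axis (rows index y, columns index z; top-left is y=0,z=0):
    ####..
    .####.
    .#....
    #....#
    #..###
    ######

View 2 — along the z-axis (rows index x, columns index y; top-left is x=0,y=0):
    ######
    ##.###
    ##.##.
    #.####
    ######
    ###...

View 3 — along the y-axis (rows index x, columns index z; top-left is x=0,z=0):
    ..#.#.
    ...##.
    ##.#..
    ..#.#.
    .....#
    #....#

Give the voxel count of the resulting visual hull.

remaining voxels: 29

full grid |V| = 216
  1. axis=0 (YZ plane), |mask|=21  ⇒  voxels=126
  2. axis=2 (XY plane), |mask|=29  ⇒  voxels=102
  3. axis=1 (XZ plane), |mask|=12  ⇒  voxels=29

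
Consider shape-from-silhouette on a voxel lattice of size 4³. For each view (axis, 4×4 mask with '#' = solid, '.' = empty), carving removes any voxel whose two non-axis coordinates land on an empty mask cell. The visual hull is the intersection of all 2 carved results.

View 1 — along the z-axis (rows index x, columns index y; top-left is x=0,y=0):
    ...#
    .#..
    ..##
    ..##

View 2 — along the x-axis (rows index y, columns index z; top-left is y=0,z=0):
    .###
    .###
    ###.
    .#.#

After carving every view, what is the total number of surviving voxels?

|visual hull| = 15

full grid |V| = 64
carve view 1 (along z, XY-mask fill 6/16): 24 voxels remain
carve view 2 (along x, YZ-mask fill 11/16): 15 voxels remain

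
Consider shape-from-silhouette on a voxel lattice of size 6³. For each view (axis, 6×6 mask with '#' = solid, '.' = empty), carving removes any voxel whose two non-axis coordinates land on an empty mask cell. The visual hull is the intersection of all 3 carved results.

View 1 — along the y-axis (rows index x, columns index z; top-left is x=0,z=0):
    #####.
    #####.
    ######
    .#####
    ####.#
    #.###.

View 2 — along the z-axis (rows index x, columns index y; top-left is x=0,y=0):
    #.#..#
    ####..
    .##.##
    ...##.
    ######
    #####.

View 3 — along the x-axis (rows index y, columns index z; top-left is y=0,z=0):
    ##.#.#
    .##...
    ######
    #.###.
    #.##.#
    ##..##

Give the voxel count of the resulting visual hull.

full grid |V| = 216
carve view 1 (along y, XZ-mask fill 30/36): 180 voxels remain
carve view 2 (along z, XY-mask fill 24/36): 119 voxels remain
carve view 3 (along x, YZ-mask fill 24/36): 82 voxels remain

remaining voxels: 82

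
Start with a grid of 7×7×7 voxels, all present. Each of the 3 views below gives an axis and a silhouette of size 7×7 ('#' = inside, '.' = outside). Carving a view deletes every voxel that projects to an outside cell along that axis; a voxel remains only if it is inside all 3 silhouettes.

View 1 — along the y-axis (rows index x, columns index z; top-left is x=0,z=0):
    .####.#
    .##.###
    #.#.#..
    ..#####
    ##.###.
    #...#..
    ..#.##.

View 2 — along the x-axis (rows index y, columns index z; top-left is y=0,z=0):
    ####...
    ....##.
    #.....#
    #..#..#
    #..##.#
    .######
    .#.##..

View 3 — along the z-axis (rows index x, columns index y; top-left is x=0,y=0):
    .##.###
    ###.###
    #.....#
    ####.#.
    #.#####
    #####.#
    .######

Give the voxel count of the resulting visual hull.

start: 7×7×7 = 343 voxels
carve view 1 (along y, XZ-mask fill 28/49): 196 voxels remain
carve view 2 (along x, YZ-mask fill 24/49): 94 voxels remain
carve view 3 (along z, XY-mask fill 36/49): 72 voxels remain

|visual hull| = 72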